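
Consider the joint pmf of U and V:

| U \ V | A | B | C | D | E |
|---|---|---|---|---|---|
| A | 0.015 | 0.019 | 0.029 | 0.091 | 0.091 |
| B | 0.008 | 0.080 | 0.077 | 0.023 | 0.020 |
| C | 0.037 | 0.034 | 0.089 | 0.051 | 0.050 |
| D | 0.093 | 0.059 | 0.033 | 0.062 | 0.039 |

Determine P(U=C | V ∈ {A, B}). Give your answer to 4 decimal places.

P(V=A) = 0.015 + 0.008 + 0.037 + 0.093 = 0.153.
P(V=B) = 0.019 + 0.080 + 0.034 + 0.059 = 0.192.
P(V ∈ {A, B}) = 0.153 + 0.192 = 0.345; P(U=C, V ∈ {A, B}) = 0.037 + 0.034 = 0.071.
P(U=C | V ∈ {A, B}) = 0.071/0.345 = 0.2058.

0.2058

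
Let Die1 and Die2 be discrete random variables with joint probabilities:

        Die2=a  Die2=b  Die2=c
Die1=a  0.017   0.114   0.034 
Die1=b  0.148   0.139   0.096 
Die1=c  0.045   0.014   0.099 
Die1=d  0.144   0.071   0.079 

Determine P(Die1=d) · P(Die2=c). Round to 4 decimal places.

0.0906

P(Die1=d) = 0.144 + 0.071 + 0.079 = 0.294.
P(Die2=c) = 0.034 + 0.096 + 0.099 + 0.079 = 0.308.
Product: 0.294 × 0.308 = 0.0906.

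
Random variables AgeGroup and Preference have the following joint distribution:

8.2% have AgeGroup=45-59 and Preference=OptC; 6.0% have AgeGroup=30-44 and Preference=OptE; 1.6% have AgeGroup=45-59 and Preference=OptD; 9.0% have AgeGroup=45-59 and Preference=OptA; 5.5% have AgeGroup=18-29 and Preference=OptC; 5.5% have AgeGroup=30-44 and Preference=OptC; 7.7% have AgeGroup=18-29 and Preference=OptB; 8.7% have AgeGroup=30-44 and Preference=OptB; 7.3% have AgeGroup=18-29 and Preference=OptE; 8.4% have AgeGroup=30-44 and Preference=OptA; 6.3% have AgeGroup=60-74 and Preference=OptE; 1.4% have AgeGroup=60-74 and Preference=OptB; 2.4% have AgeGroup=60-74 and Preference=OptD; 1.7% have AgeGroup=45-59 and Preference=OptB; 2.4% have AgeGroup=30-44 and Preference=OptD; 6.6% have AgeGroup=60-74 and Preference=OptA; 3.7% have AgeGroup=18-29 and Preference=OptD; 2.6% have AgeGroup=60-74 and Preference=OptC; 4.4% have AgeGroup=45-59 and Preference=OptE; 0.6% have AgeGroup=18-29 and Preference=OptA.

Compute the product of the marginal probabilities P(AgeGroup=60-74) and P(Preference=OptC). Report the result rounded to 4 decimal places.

P(AgeGroup=60-74) = 0.066 + 0.014 + 0.026 + 0.024 + 0.063 = 0.193.
P(Preference=OptC) = 0.055 + 0.055 + 0.082 + 0.026 = 0.218.
Product: 0.193 × 0.218 = 0.0421.

0.0421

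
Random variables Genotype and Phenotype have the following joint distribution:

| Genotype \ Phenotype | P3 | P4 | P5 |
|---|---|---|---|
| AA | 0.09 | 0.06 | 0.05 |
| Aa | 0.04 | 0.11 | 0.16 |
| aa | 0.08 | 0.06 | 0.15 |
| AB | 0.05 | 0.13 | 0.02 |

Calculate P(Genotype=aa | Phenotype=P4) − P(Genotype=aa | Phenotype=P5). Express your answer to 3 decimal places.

P(Phenotype=P4) = 0.06 + 0.11 + 0.06 + 0.13 = 0.36; P(Genotype=aa | Phenotype=P4) = 0.06/0.36 = 0.1667.
P(Phenotype=P5) = 0.05 + 0.16 + 0.15 + 0.02 = 0.38; P(Genotype=aa | Phenotype=P5) = 0.15/0.38 = 0.3947.
Difference = -0.228.

-0.228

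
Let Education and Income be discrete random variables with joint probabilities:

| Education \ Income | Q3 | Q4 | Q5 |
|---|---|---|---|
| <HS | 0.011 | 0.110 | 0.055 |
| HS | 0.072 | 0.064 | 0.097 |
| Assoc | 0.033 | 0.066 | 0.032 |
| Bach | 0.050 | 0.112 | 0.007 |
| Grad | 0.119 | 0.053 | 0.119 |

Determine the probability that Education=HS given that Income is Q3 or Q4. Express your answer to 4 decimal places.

0.1971

P(Income=Q3) = 0.011 + 0.072 + 0.033 + 0.050 + 0.119 = 0.285.
P(Income=Q4) = 0.110 + 0.064 + 0.066 + 0.112 + 0.053 = 0.405.
P(Income ∈ {Q3, Q4}) = 0.285 + 0.405 = 0.690; P(Education=HS, Income ∈ {Q3, Q4}) = 0.072 + 0.064 = 0.136.
P(Education=HS | Income ∈ {Q3, Q4}) = 0.136/0.690 = 0.1971.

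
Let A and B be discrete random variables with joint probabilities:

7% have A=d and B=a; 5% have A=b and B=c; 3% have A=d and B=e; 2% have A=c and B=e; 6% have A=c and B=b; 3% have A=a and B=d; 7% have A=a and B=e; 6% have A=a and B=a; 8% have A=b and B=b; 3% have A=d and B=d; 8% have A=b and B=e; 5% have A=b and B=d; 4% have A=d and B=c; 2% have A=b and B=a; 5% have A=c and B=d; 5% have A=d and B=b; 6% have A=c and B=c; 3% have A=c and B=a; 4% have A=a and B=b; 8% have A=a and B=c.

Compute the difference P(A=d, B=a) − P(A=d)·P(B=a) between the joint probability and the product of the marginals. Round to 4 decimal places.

0.0304

P(A=d) = 0.07 + 0.05 + 0.04 + 0.03 + 0.03 = 0.22.
P(B=a) = 0.06 + 0.02 + 0.03 + 0.07 = 0.18.
P(A=d, B=a) − P(A=d)P(B=a) = 0.07 − 0.22×0.18 = 0.0304.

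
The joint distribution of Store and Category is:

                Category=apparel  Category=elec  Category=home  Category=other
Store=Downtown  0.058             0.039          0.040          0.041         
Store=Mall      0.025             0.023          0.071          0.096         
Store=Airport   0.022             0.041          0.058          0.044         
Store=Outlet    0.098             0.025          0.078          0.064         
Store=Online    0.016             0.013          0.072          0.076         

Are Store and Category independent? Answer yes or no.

no

P(Store=Outlet) = 0.265 and P(Category=apparel) = 0.219, so their product is 0.05804, but P(Store=Outlet, Category=apparel) = 0.098. Since these differ, Store and Category are not independent.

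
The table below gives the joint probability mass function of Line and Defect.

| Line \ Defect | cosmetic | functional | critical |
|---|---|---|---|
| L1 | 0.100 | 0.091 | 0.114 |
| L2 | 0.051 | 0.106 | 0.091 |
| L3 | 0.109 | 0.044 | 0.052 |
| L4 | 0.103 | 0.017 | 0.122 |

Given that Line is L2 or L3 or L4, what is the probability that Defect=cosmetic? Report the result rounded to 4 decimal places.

0.3784

P(Line=L2) = 0.051 + 0.106 + 0.091 = 0.248.
P(Line=L3) = 0.109 + 0.044 + 0.052 = 0.205.
P(Line=L4) = 0.103 + 0.017 + 0.122 = 0.242.
P(Line ∈ {L2, L3, L4}) = 0.248 + 0.205 + 0.242 = 0.695; P(Defect=cosmetic, Line ∈ {L2, L3, L4}) = 0.051 + 0.109 + 0.103 = 0.263.
P(Defect=cosmetic | Line ∈ {L2, L3, L4}) = 0.263/0.695 = 0.3784.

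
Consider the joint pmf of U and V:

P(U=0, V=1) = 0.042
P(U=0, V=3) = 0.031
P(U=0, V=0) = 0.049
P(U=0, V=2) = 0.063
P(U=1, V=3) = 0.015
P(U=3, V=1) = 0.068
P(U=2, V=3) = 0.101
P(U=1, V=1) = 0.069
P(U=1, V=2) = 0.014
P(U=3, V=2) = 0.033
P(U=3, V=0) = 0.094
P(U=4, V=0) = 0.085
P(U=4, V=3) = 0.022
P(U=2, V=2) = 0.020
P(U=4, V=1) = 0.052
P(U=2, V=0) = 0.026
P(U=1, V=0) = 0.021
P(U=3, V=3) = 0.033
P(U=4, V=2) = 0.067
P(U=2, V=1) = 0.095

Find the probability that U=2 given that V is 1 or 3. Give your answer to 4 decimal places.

P(V=1) = 0.042 + 0.069 + 0.095 + 0.068 + 0.052 = 0.326.
P(V=3) = 0.031 + 0.015 + 0.101 + 0.033 + 0.022 = 0.202.
P(V ∈ {1, 3}) = 0.326 + 0.202 = 0.528; P(U=2, V ∈ {1, 3}) = 0.095 + 0.101 = 0.196.
P(U=2 | V ∈ {1, 3}) = 0.196/0.528 = 0.3712.

0.3712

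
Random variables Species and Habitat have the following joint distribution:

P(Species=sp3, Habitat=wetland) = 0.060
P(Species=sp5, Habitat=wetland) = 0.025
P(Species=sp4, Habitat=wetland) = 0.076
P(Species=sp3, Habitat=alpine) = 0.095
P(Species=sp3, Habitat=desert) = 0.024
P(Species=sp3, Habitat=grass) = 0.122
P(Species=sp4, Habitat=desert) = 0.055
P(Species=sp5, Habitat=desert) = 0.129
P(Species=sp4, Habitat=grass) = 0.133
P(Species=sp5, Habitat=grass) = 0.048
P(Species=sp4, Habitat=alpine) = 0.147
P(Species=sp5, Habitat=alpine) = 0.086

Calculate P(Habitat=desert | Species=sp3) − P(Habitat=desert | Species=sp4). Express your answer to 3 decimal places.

P(Species=sp3) = 0.122 + 0.060 + 0.024 + 0.095 = 0.301; P(Habitat=desert | Species=sp3) = 0.024/0.301 = 0.0797.
P(Species=sp4) = 0.133 + 0.076 + 0.055 + 0.147 = 0.411; P(Habitat=desert | Species=sp4) = 0.055/0.411 = 0.1338.
Difference = -0.054.

-0.054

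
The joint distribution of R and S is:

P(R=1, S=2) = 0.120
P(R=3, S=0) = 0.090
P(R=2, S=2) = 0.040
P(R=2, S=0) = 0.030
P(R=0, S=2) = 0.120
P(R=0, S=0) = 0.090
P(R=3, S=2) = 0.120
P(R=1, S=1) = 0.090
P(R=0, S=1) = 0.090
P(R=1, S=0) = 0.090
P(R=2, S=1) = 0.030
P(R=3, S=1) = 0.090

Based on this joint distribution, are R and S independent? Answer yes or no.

yes

Every cell satisfies P(R,S) = P(R)·P(S). For instance P(R=3) = 0.300, P(S=2) = 0.400, and 0.300×0.400 = 0.120 matches the joint entry. So R and S are independent.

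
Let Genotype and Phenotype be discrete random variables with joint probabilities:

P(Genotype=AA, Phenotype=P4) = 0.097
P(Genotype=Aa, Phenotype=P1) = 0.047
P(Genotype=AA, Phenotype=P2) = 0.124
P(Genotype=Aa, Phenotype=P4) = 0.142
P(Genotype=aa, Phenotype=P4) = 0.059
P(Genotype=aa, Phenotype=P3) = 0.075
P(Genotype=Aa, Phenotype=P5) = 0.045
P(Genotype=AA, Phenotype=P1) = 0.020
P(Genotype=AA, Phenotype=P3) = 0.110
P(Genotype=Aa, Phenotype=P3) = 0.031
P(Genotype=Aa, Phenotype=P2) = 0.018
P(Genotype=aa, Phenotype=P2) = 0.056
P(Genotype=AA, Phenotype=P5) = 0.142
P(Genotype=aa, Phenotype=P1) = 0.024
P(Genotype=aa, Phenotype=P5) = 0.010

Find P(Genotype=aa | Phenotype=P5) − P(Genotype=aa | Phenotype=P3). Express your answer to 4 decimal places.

-0.2965

P(Phenotype=P5) = 0.142 + 0.045 + 0.010 = 0.197; P(Genotype=aa | Phenotype=P5) = 0.010/0.197 = 0.05076.
P(Phenotype=P3) = 0.110 + 0.031 + 0.075 = 0.216; P(Genotype=aa | Phenotype=P3) = 0.075/0.216 = 0.34722.
Difference = -0.2965.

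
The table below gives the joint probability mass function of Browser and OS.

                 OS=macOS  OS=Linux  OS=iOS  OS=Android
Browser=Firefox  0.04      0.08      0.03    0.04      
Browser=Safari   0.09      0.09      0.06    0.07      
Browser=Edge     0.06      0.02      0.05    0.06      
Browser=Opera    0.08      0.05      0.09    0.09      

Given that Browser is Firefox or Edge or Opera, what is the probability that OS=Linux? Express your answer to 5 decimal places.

0.21739

P(Browser=Firefox) = 0.04 + 0.08 + 0.03 + 0.04 = 0.19.
P(Browser=Edge) = 0.06 + 0.02 + 0.05 + 0.06 = 0.19.
P(Browser=Opera) = 0.08 + 0.05 + 0.09 + 0.09 = 0.31.
P(Browser ∈ {Firefox, Edge, Opera}) = 0.19 + 0.19 + 0.31 = 0.69; P(OS=Linux, Browser ∈ {Firefox, Edge, Opera}) = 0.08 + 0.02 + 0.05 = 0.15.
P(OS=Linux | Browser ∈ {Firefox, Edge, Opera}) = 0.15/0.69 = 0.21739.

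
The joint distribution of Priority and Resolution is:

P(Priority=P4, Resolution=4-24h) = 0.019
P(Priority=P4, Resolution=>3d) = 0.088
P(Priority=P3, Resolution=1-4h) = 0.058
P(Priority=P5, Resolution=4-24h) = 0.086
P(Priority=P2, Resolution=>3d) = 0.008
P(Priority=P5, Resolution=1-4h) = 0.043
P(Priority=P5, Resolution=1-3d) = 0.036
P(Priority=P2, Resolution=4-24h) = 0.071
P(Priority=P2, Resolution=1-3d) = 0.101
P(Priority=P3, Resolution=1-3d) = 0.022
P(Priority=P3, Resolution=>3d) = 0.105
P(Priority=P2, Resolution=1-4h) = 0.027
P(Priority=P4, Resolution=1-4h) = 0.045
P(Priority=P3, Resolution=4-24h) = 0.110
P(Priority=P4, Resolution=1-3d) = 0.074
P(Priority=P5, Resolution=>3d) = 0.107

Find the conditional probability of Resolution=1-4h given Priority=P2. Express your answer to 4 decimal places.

0.1304

P(Priority=P2) = 0.027 + 0.071 + 0.101 + 0.008 = 0.207.
P(Resolution=1-4h | Priority=P2) = 0.027/0.207 = 0.1304.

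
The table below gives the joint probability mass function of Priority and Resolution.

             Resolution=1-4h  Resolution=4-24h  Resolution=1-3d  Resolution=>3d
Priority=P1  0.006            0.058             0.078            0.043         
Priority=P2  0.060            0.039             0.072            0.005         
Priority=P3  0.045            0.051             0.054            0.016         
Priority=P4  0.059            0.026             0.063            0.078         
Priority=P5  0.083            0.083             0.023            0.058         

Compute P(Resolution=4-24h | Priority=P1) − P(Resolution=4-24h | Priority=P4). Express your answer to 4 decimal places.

0.1985

P(Priority=P1) = 0.006 + 0.058 + 0.078 + 0.043 = 0.185; P(Resolution=4-24h | Priority=P1) = 0.058/0.185 = 0.31351.
P(Priority=P4) = 0.059 + 0.026 + 0.063 + 0.078 = 0.226; P(Resolution=4-24h | Priority=P4) = 0.026/0.226 = 0.11504.
Difference = 0.1985.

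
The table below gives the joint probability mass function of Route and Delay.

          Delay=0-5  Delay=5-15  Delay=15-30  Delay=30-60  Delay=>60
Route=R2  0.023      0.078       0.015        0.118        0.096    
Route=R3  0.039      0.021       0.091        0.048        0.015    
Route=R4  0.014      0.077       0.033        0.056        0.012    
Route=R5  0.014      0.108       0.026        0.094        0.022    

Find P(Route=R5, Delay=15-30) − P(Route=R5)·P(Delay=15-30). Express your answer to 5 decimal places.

P(Route=R5) = 0.014 + 0.108 + 0.026 + 0.094 + 0.022 = 0.264.
P(Delay=15-30) = 0.015 + 0.091 + 0.033 + 0.026 = 0.165.
P(Route=R5, Delay=15-30) − P(Route=R5)P(Delay=15-30) = 0.026 − 0.264×0.165 = -0.01756.

-0.01756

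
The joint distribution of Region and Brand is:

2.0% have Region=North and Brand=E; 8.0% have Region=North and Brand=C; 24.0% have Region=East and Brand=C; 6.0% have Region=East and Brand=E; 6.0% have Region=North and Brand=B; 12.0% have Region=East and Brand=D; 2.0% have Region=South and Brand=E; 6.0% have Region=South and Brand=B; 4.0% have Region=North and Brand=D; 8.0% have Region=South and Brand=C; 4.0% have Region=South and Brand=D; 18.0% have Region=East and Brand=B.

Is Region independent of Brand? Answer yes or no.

yes

Every cell satisfies P(Region,Brand) = P(Region)·P(Brand). For instance P(Region=South) = 0.200, P(Brand=D) = 0.200, and 0.200×0.200 = 0.040 matches the joint entry. So Region and Brand are independent.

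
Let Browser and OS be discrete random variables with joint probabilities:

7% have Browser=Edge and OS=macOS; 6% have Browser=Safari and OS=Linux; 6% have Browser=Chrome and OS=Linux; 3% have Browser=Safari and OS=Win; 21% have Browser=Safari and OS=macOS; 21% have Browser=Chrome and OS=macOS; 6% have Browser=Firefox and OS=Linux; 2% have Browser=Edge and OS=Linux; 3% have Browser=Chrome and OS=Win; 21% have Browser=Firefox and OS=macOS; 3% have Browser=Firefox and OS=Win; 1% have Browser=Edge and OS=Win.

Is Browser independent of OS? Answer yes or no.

Every cell satisfies P(Browser,OS) = P(Browser)·P(OS). For instance P(Browser=Chrome) = 0.30, P(OS=Linux) = 0.20, and 0.30×0.20 = 0.06 matches the joint entry. So Browser and OS are independent.

yes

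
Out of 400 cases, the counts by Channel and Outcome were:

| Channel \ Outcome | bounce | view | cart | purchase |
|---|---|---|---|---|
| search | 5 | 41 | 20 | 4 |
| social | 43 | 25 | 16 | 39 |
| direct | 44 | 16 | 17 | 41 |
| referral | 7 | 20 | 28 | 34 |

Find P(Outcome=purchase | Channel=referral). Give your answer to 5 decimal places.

Total with Channel=referral: 7 + 20 + 28 + 34 = 89.
P(Outcome=purchase | Channel=referral) = 34/89 = 0.38202.

0.38202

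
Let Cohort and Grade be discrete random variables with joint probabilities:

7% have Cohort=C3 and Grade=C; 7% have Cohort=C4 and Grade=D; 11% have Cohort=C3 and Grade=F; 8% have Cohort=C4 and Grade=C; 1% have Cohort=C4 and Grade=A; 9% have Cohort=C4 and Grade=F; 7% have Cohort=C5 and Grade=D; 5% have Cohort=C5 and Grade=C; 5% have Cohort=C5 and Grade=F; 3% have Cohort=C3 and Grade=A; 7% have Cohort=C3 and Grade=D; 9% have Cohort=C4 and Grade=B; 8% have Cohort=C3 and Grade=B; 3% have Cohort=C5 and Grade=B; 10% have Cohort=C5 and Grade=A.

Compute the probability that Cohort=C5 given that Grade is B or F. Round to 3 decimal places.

P(Grade=B) = 0.08 + 0.09 + 0.03 = 0.20.
P(Grade=F) = 0.11 + 0.09 + 0.05 = 0.25.
P(Grade ∈ {B, F}) = 0.20 + 0.25 = 0.45; P(Cohort=C5, Grade ∈ {B, F}) = 0.03 + 0.05 = 0.08.
P(Cohort=C5 | Grade ∈ {B, F}) = 0.08/0.45 = 0.178.

0.178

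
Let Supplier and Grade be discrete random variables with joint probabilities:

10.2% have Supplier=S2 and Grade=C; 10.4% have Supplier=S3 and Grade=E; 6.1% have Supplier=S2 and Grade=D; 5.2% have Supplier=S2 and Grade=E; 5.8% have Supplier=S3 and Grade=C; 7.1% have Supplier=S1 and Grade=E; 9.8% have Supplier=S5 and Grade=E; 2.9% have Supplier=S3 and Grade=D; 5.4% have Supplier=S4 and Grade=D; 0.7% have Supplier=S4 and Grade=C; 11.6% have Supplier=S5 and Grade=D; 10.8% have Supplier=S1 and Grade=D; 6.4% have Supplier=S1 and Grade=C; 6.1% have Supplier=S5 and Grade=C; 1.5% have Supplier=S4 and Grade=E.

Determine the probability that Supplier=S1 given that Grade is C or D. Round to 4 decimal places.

0.2606

P(Grade=C) = 0.064 + 0.102 + 0.058 + 0.007 + 0.061 = 0.292.
P(Grade=D) = 0.108 + 0.061 + 0.029 + 0.054 + 0.116 = 0.368.
P(Grade ∈ {C, D}) = 0.292 + 0.368 = 0.660; P(Supplier=S1, Grade ∈ {C, D}) = 0.064 + 0.108 = 0.172.
P(Supplier=S1 | Grade ∈ {C, D}) = 0.172/0.660 = 0.2606.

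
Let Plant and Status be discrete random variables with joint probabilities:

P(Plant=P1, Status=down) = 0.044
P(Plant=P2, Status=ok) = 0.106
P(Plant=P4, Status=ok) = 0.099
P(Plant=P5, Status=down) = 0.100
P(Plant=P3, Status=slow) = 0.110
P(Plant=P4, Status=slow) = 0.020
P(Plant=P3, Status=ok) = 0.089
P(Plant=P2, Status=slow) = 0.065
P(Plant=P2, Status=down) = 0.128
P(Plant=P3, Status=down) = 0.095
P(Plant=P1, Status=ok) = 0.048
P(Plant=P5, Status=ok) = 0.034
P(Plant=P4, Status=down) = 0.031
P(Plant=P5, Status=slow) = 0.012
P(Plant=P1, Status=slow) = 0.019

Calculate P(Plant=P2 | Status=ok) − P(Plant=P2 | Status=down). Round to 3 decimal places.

-0.040

P(Status=ok) = 0.048 + 0.106 + 0.089 + 0.099 + 0.034 = 0.376; P(Plant=P2 | Status=ok) = 0.106/0.376 = 0.2819.
P(Status=down) = 0.044 + 0.128 + 0.095 + 0.031 + 0.100 = 0.398; P(Plant=P2 | Status=down) = 0.128/0.398 = 0.3216.
Difference = -0.040.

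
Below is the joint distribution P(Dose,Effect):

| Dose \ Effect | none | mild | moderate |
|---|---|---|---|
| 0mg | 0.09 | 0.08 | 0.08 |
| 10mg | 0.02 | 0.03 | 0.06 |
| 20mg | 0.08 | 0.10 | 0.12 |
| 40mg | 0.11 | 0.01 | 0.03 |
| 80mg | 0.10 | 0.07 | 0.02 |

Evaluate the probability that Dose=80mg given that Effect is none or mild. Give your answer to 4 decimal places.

0.2464

P(Effect=none) = 0.09 + 0.02 + 0.08 + 0.11 + 0.10 = 0.40.
P(Effect=mild) = 0.08 + 0.03 + 0.10 + 0.01 + 0.07 = 0.29.
P(Effect ∈ {none, mild}) = 0.40 + 0.29 = 0.69; P(Dose=80mg, Effect ∈ {none, mild}) = 0.10 + 0.07 = 0.17.
P(Dose=80mg | Effect ∈ {none, mild}) = 0.17/0.69 = 0.2464.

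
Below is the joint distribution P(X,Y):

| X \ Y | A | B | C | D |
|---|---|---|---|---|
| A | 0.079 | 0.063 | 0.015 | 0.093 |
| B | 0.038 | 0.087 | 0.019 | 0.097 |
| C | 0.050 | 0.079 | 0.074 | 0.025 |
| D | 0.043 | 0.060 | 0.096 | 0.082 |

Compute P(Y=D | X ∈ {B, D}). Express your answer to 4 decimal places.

P(X=B) = 0.038 + 0.087 + 0.019 + 0.097 = 0.241.
P(X=D) = 0.043 + 0.060 + 0.096 + 0.082 = 0.281.
P(X ∈ {B, D}) = 0.241 + 0.281 = 0.522; P(Y=D, X ∈ {B, D}) = 0.097 + 0.082 = 0.179.
P(Y=D | X ∈ {B, D}) = 0.179/0.522 = 0.3429.

0.3429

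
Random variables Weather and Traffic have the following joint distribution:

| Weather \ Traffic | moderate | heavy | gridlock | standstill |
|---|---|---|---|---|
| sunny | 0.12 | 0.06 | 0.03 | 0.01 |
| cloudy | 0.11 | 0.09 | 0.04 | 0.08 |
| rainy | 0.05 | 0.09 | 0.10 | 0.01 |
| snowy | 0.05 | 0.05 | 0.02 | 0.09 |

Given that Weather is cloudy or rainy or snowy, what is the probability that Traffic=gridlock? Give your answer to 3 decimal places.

P(Weather=cloudy) = 0.11 + 0.09 + 0.04 + 0.08 = 0.32.
P(Weather=rainy) = 0.05 + 0.09 + 0.10 + 0.01 = 0.25.
P(Weather=snowy) = 0.05 + 0.05 + 0.02 + 0.09 = 0.21.
P(Weather ∈ {cloudy, rainy, snowy}) = 0.32 + 0.25 + 0.21 = 0.78; P(Traffic=gridlock, Weather ∈ {cloudy, rainy, snowy}) = 0.04 + 0.10 + 0.02 = 0.16.
P(Traffic=gridlock | Weather ∈ {cloudy, rainy, snowy}) = 0.16/0.78 = 0.205.

0.205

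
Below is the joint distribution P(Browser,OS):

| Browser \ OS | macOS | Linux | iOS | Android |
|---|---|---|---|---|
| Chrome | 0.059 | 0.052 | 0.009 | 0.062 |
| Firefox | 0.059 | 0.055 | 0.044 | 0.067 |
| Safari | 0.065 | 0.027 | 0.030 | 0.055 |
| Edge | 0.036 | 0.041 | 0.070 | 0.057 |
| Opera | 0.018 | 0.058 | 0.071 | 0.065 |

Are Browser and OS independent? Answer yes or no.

P(Browser=Opera) = 0.212 and P(OS=macOS) = 0.237, so their product is 0.05024, but P(Browser=Opera, OS=macOS) = 0.018. Since these differ, Browser and OS are not independent.

no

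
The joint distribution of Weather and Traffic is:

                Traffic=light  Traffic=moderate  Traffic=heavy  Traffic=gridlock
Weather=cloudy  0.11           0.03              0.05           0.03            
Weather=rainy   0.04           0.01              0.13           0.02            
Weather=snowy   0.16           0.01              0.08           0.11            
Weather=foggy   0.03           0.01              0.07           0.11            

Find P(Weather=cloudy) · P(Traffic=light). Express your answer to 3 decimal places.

0.075

P(Weather=cloudy) = 0.11 + 0.03 + 0.05 + 0.03 = 0.22.
P(Traffic=light) = 0.11 + 0.04 + 0.16 + 0.03 = 0.34.
Product: 0.22 × 0.34 = 0.075.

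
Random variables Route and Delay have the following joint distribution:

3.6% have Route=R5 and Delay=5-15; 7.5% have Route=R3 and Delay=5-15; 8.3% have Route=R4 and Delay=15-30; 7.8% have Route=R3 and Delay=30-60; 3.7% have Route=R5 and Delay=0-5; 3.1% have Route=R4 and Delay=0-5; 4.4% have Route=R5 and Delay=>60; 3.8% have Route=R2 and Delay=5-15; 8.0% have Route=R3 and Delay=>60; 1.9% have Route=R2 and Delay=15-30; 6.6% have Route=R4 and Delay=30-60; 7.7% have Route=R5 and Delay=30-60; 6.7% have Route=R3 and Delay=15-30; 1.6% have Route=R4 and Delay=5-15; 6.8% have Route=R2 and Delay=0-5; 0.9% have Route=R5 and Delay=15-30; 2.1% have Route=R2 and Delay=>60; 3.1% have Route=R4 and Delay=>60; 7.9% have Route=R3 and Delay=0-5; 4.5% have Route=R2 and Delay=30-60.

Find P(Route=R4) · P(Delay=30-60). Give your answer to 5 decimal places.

P(Route=R4) = 0.031 + 0.016 + 0.083 + 0.066 + 0.031 = 0.227.
P(Delay=30-60) = 0.045 + 0.078 + 0.066 + 0.077 = 0.266.
Product: 0.227 × 0.266 = 0.06038.

0.06038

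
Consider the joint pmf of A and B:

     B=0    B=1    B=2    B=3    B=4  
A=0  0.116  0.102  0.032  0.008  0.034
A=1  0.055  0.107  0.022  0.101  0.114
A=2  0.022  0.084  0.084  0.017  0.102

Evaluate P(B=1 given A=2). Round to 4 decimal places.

0.2718

P(A=2) = 0.022 + 0.084 + 0.084 + 0.017 + 0.102 = 0.309.
P(B=1 | A=2) = 0.084/0.309 = 0.2718.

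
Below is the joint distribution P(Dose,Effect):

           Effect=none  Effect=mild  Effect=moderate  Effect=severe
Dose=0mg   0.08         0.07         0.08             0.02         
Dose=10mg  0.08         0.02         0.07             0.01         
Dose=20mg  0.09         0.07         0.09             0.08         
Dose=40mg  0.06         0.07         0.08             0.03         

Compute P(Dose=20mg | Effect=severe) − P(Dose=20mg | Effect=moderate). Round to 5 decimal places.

0.29018

P(Effect=severe) = 0.02 + 0.01 + 0.08 + 0.03 = 0.14; P(Dose=20mg | Effect=severe) = 0.08/0.14 = 0.571429.
P(Effect=moderate) = 0.08 + 0.07 + 0.09 + 0.08 = 0.32; P(Dose=20mg | Effect=moderate) = 0.09/0.32 = 0.281250.
Difference = 0.29018.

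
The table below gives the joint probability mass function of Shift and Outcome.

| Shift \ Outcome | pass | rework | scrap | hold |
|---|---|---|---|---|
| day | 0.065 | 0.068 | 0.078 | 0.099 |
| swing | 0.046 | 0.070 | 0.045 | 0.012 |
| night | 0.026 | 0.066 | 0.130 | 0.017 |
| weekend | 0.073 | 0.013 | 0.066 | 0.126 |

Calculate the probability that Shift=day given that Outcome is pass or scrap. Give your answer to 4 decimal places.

0.2703

P(Outcome=pass) = 0.065 + 0.046 + 0.026 + 0.073 = 0.210.
P(Outcome=scrap) = 0.078 + 0.045 + 0.130 + 0.066 = 0.319.
P(Outcome ∈ {pass, scrap}) = 0.210 + 0.319 = 0.529; P(Shift=day, Outcome ∈ {pass, scrap}) = 0.065 + 0.078 = 0.143.
P(Shift=day | Outcome ∈ {pass, scrap}) = 0.143/0.529 = 0.2703.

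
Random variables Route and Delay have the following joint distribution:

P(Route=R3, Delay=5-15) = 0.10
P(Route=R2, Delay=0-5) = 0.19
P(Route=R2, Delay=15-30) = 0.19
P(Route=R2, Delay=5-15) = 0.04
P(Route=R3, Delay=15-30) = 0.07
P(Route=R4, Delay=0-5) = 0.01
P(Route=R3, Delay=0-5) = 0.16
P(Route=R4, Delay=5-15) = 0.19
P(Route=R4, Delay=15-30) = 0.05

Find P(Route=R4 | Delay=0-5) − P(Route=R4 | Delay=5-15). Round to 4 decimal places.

P(Delay=0-5) = 0.19 + 0.16 + 0.01 = 0.36; P(Route=R4 | Delay=0-5) = 0.01/0.36 = 0.02778.
P(Delay=5-15) = 0.04 + 0.10 + 0.19 = 0.33; P(Route=R4 | Delay=5-15) = 0.19/0.33 = 0.57576.
Difference = -0.5480.

-0.5480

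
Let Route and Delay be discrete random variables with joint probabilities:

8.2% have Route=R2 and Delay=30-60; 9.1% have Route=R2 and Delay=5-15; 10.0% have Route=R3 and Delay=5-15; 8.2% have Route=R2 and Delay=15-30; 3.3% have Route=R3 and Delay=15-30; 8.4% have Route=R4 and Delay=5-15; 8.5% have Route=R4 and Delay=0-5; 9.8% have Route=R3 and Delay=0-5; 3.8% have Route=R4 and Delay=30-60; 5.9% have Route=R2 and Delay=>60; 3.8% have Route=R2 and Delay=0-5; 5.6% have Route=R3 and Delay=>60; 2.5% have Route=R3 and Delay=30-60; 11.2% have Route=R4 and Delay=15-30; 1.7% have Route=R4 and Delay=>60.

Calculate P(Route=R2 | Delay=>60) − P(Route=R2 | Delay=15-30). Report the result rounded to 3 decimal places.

0.086

P(Delay=>60) = 0.059 + 0.056 + 0.017 = 0.132; P(Route=R2 | Delay=>60) = 0.059/0.132 = 0.4470.
P(Delay=15-30) = 0.082 + 0.033 + 0.112 = 0.227; P(Route=R2 | Delay=15-30) = 0.082/0.227 = 0.3612.
Difference = 0.086.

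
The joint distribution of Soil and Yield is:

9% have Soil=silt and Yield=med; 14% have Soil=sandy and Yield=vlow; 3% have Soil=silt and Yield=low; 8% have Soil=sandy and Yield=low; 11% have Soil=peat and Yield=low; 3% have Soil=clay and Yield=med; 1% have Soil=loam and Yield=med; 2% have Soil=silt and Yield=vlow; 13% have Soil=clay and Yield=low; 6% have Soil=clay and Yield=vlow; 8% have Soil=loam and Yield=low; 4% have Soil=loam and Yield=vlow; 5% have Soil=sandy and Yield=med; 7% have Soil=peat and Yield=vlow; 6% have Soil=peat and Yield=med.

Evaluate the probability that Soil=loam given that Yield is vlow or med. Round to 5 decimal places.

P(Yield=vlow) = 0.14 + 0.04 + 0.06 + 0.02 + 0.07 = 0.33.
P(Yield=med) = 0.05 + 0.01 + 0.03 + 0.09 + 0.06 = 0.24.
P(Yield ∈ {vlow, med}) = 0.33 + 0.24 = 0.57; P(Soil=loam, Yield ∈ {vlow, med}) = 0.04 + 0.01 = 0.05.
P(Soil=loam | Yield ∈ {vlow, med}) = 0.05/0.57 = 0.08772.

0.08772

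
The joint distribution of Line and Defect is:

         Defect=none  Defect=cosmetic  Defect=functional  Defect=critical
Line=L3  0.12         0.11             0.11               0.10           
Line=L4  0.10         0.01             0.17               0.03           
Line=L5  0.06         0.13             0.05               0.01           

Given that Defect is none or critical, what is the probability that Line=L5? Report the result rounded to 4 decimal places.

0.1667

P(Defect=none) = 0.12 + 0.10 + 0.06 = 0.28.
P(Defect=critical) = 0.10 + 0.03 + 0.01 = 0.14.
P(Defect ∈ {none, critical}) = 0.28 + 0.14 = 0.42; P(Line=L5, Defect ∈ {none, critical}) = 0.06 + 0.01 = 0.07.
P(Line=L5 | Defect ∈ {none, critical}) = 0.07/0.42 = 0.1667.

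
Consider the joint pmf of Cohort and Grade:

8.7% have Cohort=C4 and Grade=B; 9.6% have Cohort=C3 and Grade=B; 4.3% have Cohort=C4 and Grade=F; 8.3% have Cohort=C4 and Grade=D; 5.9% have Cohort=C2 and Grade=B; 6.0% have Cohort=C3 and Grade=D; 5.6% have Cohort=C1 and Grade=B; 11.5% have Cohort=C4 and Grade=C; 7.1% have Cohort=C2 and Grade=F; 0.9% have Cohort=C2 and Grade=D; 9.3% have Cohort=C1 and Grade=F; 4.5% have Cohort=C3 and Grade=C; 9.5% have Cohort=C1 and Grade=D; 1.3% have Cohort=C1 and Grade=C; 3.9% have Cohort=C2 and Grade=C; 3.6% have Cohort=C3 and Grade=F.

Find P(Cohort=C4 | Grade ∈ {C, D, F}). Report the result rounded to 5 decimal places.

0.34330

P(Grade=C) = 0.013 + 0.039 + 0.045 + 0.115 = 0.212.
P(Grade=D) = 0.095 + 0.009 + 0.060 + 0.083 = 0.247.
P(Grade=F) = 0.093 + 0.071 + 0.036 + 0.043 = 0.243.
P(Grade ∈ {C, D, F}) = 0.212 + 0.247 + 0.243 = 0.702; P(Cohort=C4, Grade ∈ {C, D, F}) = 0.115 + 0.083 + 0.043 = 0.241.
P(Cohort=C4 | Grade ∈ {C, D, F}) = 0.241/0.702 = 0.34330.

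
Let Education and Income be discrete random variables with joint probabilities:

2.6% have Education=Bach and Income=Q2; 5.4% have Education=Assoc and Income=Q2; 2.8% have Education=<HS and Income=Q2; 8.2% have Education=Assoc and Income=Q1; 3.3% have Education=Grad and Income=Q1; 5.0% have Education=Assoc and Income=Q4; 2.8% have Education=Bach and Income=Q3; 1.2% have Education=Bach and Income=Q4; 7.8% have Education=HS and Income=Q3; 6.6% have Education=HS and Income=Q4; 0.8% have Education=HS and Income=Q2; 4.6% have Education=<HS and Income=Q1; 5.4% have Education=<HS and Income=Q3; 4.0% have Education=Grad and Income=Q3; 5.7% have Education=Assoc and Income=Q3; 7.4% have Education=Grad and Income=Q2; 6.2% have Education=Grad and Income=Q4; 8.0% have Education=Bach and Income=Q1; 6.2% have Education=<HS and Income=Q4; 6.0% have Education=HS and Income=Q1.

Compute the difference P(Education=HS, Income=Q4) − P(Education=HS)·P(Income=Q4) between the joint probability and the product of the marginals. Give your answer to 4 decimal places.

0.0126

P(Education=HS) = 0.060 + 0.008 + 0.078 + 0.066 = 0.212.
P(Income=Q4) = 0.062 + 0.066 + 0.050 + 0.012 + 0.062 = 0.252.
P(Education=HS, Income=Q4) − P(Education=HS)P(Income=Q4) = 0.066 − 0.212×0.252 = 0.0126.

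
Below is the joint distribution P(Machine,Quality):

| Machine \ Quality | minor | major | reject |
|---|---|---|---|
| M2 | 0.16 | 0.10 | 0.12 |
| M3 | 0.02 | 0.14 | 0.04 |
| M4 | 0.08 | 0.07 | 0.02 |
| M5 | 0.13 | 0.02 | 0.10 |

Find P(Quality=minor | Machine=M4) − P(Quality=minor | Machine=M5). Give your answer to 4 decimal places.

P(Machine=M4) = 0.08 + 0.07 + 0.02 = 0.17; P(Quality=minor | Machine=M4) = 0.08/0.17 = 0.47059.
P(Machine=M5) = 0.13 + 0.02 + 0.10 = 0.25; P(Quality=minor | Machine=M5) = 0.13/0.25 = 0.52000.
Difference = -0.0494.

-0.0494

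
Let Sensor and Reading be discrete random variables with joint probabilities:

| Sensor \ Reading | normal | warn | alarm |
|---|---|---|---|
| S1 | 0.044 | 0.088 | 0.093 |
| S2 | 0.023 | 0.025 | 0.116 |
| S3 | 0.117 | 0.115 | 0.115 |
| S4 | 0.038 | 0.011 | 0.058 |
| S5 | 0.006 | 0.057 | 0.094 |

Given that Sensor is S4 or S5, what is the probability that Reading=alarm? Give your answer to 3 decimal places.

P(Sensor=S4) = 0.038 + 0.011 + 0.058 = 0.107.
P(Sensor=S5) = 0.006 + 0.057 + 0.094 = 0.157.
P(Sensor ∈ {S4, S5}) = 0.107 + 0.157 = 0.264; P(Reading=alarm, Sensor ∈ {S4, S5}) = 0.058 + 0.094 = 0.152.
P(Reading=alarm | Sensor ∈ {S4, S5}) = 0.152/0.264 = 0.576.

0.576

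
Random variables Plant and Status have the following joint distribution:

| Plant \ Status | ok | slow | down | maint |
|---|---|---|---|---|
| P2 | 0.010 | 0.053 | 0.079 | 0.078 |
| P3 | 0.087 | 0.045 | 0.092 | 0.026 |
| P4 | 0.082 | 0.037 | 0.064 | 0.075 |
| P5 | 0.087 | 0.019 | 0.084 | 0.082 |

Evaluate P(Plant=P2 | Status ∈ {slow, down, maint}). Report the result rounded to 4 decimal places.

0.2861

P(Status=slow) = 0.053 + 0.045 + 0.037 + 0.019 = 0.154.
P(Status=down) = 0.079 + 0.092 + 0.064 + 0.084 = 0.319.
P(Status=maint) = 0.078 + 0.026 + 0.075 + 0.082 = 0.261.
P(Status ∈ {slow, down, maint}) = 0.154 + 0.319 + 0.261 = 0.734; P(Plant=P2, Status ∈ {slow, down, maint}) = 0.053 + 0.079 + 0.078 = 0.210.
P(Plant=P2 | Status ∈ {slow, down, maint}) = 0.210/0.734 = 0.2861.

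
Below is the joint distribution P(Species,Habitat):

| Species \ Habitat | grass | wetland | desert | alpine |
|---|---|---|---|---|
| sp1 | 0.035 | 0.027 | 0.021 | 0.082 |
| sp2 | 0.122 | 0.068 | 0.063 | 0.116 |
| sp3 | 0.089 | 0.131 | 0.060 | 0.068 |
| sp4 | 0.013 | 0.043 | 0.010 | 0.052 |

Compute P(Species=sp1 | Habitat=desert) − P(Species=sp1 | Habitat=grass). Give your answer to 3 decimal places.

P(Habitat=desert) = 0.021 + 0.063 + 0.060 + 0.010 = 0.154; P(Species=sp1 | Habitat=desert) = 0.021/0.154 = 0.1364.
P(Habitat=grass) = 0.035 + 0.122 + 0.089 + 0.013 = 0.259; P(Species=sp1 | Habitat=grass) = 0.035/0.259 = 0.1351.
Difference = 0.001.

0.001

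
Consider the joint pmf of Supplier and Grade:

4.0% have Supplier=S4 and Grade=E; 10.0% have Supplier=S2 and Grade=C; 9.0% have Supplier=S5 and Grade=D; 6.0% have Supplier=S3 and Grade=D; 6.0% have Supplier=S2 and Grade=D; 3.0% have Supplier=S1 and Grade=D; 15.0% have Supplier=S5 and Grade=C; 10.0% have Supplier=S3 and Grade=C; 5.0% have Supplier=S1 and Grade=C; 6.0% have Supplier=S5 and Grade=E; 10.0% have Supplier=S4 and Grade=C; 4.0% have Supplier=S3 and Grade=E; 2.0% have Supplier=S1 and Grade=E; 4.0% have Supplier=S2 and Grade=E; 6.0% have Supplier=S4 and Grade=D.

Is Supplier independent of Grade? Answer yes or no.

Every cell satisfies P(Supplier,Grade) = P(Supplier)·P(Grade). For instance P(Supplier=S2) = 0.200, P(Grade=C) = 0.500, and 0.200×0.500 = 0.100 matches the joint entry. So Supplier and Grade are independent.

yes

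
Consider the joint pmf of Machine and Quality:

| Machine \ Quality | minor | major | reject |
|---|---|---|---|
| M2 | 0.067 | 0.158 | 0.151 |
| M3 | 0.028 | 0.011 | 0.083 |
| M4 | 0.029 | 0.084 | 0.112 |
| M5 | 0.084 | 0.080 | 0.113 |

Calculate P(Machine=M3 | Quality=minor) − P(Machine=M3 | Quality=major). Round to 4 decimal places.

0.1016

P(Quality=minor) = 0.067 + 0.028 + 0.029 + 0.084 = 0.208; P(Machine=M3 | Quality=minor) = 0.028/0.208 = 0.13462.
P(Quality=major) = 0.158 + 0.011 + 0.084 + 0.080 = 0.333; P(Machine=M3 | Quality=major) = 0.011/0.333 = 0.03303.
Difference = 0.1016.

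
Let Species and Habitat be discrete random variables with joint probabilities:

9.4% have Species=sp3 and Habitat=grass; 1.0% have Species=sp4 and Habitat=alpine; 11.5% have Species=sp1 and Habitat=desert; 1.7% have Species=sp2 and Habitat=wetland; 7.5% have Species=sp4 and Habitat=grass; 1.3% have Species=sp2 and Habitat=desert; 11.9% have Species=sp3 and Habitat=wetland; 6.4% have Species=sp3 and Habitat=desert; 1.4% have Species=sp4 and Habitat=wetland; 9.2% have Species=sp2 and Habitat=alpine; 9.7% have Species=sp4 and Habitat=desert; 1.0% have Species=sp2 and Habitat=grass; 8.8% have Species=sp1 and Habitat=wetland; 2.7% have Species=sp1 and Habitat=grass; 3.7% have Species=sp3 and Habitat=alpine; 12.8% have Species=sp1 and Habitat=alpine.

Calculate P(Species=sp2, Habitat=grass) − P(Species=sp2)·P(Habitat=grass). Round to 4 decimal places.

P(Species=sp2) = 0.010 + 0.017 + 0.013 + 0.092 = 0.132.
P(Habitat=grass) = 0.027 + 0.010 + 0.094 + 0.075 = 0.206.
P(Species=sp2, Habitat=grass) − P(Species=sp2)P(Habitat=grass) = 0.010 − 0.132×0.206 = -0.0172.

-0.0172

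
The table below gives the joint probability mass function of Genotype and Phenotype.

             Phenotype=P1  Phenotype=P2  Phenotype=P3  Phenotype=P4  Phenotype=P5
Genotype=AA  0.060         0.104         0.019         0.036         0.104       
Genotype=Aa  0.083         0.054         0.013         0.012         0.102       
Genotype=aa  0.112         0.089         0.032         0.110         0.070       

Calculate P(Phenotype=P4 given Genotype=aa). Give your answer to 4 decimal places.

0.2663

P(Genotype=aa) = 0.112 + 0.089 + 0.032 + 0.110 + 0.070 = 0.413.
P(Phenotype=P4 | Genotype=aa) = 0.110/0.413 = 0.2663.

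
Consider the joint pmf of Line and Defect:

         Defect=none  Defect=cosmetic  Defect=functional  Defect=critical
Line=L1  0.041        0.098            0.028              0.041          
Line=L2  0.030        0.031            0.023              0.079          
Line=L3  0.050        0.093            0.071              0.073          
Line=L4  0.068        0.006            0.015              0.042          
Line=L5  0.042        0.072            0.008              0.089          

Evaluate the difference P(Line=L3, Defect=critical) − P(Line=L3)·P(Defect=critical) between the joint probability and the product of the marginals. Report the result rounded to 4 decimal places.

P(Line=L3) = 0.050 + 0.093 + 0.071 + 0.073 = 0.287.
P(Defect=critical) = 0.041 + 0.079 + 0.073 + 0.042 + 0.089 = 0.324.
P(Line=L3, Defect=critical) − P(Line=L3)P(Defect=critical) = 0.073 − 0.287×0.324 = -0.0200.

-0.0200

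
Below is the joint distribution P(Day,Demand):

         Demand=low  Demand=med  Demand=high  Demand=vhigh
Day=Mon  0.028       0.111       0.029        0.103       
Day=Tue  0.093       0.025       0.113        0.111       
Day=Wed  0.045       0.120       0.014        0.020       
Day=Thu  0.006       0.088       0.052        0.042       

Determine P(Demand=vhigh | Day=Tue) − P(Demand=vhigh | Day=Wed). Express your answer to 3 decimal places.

0.224

P(Day=Tue) = 0.093 + 0.025 + 0.113 + 0.111 = 0.342; P(Demand=vhigh | Day=Tue) = 0.111/0.342 = 0.3246.
P(Day=Wed) = 0.045 + 0.120 + 0.014 + 0.020 = 0.199; P(Demand=vhigh | Day=Wed) = 0.020/0.199 = 0.1005.
Difference = 0.224.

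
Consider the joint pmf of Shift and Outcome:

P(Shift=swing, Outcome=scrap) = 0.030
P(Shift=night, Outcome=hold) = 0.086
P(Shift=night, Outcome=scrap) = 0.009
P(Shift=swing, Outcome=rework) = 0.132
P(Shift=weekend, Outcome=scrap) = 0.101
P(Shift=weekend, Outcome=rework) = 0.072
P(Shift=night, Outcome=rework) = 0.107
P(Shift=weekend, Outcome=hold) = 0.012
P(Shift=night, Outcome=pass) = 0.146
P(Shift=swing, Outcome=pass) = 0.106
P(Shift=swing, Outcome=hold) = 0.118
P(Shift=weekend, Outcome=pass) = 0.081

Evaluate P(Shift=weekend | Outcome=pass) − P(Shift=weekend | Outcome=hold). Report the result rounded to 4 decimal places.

0.1877

P(Outcome=pass) = 0.106 + 0.146 + 0.081 = 0.333; P(Shift=weekend | Outcome=pass) = 0.081/0.333 = 0.24324.
P(Outcome=hold) = 0.118 + 0.086 + 0.012 = 0.216; P(Shift=weekend | Outcome=hold) = 0.012/0.216 = 0.05556.
Difference = 0.1877.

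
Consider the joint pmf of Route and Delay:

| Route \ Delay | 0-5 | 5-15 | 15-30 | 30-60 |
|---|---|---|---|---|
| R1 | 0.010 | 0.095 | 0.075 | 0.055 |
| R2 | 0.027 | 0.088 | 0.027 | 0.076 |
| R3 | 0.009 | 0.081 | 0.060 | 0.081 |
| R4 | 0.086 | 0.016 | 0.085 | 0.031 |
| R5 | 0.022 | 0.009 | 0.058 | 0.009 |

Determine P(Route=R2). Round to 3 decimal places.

0.218

P(Route=R2) = 0.027 + 0.088 + 0.027 + 0.076 = 0.218.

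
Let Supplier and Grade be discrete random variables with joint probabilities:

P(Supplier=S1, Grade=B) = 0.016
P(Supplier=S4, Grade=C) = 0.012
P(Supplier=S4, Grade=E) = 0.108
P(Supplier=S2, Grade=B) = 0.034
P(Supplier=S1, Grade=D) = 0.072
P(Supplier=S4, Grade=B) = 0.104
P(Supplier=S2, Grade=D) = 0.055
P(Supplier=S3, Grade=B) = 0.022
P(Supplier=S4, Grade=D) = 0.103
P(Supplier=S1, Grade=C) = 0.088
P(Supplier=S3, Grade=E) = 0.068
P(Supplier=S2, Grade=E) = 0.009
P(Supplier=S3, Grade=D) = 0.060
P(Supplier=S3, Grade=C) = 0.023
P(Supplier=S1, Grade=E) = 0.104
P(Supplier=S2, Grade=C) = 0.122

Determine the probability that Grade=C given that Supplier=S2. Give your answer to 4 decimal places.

0.5545

P(Supplier=S2) = 0.034 + 0.122 + 0.055 + 0.009 = 0.220.
P(Grade=C | Supplier=S2) = 0.122/0.220 = 0.5545.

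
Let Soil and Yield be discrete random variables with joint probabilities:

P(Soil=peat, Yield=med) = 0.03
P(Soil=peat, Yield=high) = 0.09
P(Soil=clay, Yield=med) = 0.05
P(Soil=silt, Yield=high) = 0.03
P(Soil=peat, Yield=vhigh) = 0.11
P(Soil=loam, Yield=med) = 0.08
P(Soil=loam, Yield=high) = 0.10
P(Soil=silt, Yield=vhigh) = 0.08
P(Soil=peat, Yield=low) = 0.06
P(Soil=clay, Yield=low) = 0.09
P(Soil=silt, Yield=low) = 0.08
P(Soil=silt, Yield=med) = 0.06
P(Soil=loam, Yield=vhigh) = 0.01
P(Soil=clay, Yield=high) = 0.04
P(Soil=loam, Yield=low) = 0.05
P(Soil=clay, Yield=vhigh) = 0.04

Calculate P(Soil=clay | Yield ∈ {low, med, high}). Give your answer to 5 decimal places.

P(Yield=low) = 0.05 + 0.09 + 0.08 + 0.06 = 0.28.
P(Yield=med) = 0.08 + 0.05 + 0.06 + 0.03 = 0.22.
P(Yield=high) = 0.10 + 0.04 + 0.03 + 0.09 = 0.26.
P(Yield ∈ {low, med, high}) = 0.28 + 0.22 + 0.26 = 0.76; P(Soil=clay, Yield ∈ {low, med, high}) = 0.09 + 0.05 + 0.04 = 0.18.
P(Soil=clay | Yield ∈ {low, med, high}) = 0.18/0.76 = 0.23684.

0.23684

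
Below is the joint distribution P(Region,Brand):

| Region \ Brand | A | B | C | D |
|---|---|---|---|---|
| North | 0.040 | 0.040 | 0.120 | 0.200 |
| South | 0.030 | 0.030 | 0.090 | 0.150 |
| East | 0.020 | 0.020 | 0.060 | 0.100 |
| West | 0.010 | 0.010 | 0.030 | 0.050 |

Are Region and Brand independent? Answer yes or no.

yes

Every cell satisfies P(Region,Brand) = P(Region)·P(Brand). For instance P(Region=South) = 0.300, P(Brand=A) = 0.100, and 0.300×0.100 = 0.030 matches the joint entry. So Region and Brand are independent.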